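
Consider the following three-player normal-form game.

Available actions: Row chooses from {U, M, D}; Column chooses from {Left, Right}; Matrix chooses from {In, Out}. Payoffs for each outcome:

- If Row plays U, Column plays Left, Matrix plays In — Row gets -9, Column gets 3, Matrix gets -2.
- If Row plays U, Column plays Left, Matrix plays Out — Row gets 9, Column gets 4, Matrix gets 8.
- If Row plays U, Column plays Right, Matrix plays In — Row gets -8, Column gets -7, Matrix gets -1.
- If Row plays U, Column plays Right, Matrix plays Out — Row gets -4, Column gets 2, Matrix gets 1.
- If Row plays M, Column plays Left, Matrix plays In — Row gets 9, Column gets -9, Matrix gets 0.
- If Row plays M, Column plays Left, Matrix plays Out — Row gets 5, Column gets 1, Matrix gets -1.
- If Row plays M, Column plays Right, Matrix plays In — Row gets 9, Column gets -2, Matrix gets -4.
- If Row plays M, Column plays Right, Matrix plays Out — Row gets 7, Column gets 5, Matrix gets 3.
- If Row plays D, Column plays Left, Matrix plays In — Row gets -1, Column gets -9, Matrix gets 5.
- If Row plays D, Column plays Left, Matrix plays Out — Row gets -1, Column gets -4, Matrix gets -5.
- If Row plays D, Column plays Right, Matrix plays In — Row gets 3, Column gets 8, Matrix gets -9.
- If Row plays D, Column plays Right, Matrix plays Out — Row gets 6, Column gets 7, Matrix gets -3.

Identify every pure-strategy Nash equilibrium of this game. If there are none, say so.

Pure-strategy Nash equilibria: (U, Left, Out) and (M, Right, Out)

Row against (Left, In): payoffs -9, 9, -1 → best response M.
Row against (Left, Out): payoffs 9, 5, -1 → best response U.
Row against (Right, In): payoffs -8, 9, 3 → best response M.
Row against (Right, Out): payoffs -4, 7, 6 → best response M.
Column against (U, In): payoffs 3, -7 → best response Left.
Column against (U, Out): payoffs 4, 2 → best response Left.
Column against (M, In): payoffs -9, -2 → best response Right.
Column against (M, Out): payoffs 1, 5 → best response Right.
Column against (D, In): payoffs -9, 8 → best response Right.
Column against (D, Out): payoffs -4, 7 → best response Right.
Matrix against (U, Left): payoffs -2, 8 → best response Out.
Matrix against (U, Right): payoffs -1, 1 → best response Out.
Matrix against (M, Left): payoffs 0, -1 → best response In.
Matrix against (M, Right): payoffs -4, 3 → best response Out.
Matrix against (D, Left): payoffs 5, -5 → best response In.
Matrix against (D, Right): payoffs -9, -3 → best response Out.
Mutual best responses: (U, Left, Out); (M, Right, Out).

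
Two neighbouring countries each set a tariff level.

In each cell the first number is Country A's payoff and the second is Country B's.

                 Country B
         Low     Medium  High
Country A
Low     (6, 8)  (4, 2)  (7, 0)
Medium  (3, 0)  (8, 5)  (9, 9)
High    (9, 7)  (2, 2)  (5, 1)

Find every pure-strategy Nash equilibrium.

The pure Nash equilibria are (Medium, High), (High, Low).

Country A against Low: payoffs 6, 3, 9 → best response High.
Country A against Medium: payoffs 4, 8, 2 → best response Medium.
Country A against High: payoffs 7, 9, 5 → best response Medium.
Country B against Low: payoffs 8, 2, 0 → best response Low.
Country B against Medium: payoffs 0, 5, 9 → best response High.
Country B against High: payoffs 7, 2, 1 → best response Low.
Mutual best responses: (Medium, High); (High, Low).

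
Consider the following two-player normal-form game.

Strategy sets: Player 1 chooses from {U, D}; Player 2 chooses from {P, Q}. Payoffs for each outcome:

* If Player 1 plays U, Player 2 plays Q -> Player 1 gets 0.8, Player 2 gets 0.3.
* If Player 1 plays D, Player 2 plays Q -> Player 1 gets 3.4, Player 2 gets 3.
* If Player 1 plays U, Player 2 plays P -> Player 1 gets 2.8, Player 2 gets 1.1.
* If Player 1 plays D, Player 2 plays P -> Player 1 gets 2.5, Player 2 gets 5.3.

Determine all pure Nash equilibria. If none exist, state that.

Check each profile: it is a Nash equilibrium iff no player can strictly gain by switching unilaterally.
(U, P): Player 1 gets 2.8, best alternative 2.5; Player 2 gets 1.1, best alternative 0.3. No profitable deviation — NE.
(U, Q): Player 1 can switch to D (0.8 → 3.4). Not NE.
(D, P): Player 1 can switch to U (2.5 → 2.8). Not NE.
(D, Q): Player 2 can switch to P (3 → 5.3). Not NE.

The unique pure-strategy Nash equilibrium is (U, P).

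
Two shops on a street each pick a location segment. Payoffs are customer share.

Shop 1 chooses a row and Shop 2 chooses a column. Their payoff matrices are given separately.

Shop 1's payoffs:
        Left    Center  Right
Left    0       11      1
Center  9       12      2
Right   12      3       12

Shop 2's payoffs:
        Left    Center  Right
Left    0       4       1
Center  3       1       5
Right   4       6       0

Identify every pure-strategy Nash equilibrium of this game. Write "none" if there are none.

(Left, Left): Shop 1 can switch to Center (0 → 9). Not NE.
(Left, Center): Shop 1 can switch to Center (11 → 12). Not NE.
(Left, Right): Shop 1 can switch to Center (1 → 2). Not NE.
(Center, Left): Shop 1 can switch to Right (9 → 12). Not NE.
(Center, Center): Shop 2 can switch to Left (1 → 3). Not NE.
(Center, Right): Shop 1 can switch to Right (2 → 12). Not NE.
(The remaining 3 profiles each have a profitable deviation by the same check.)

There is no pure-strategy Nash equilibrium.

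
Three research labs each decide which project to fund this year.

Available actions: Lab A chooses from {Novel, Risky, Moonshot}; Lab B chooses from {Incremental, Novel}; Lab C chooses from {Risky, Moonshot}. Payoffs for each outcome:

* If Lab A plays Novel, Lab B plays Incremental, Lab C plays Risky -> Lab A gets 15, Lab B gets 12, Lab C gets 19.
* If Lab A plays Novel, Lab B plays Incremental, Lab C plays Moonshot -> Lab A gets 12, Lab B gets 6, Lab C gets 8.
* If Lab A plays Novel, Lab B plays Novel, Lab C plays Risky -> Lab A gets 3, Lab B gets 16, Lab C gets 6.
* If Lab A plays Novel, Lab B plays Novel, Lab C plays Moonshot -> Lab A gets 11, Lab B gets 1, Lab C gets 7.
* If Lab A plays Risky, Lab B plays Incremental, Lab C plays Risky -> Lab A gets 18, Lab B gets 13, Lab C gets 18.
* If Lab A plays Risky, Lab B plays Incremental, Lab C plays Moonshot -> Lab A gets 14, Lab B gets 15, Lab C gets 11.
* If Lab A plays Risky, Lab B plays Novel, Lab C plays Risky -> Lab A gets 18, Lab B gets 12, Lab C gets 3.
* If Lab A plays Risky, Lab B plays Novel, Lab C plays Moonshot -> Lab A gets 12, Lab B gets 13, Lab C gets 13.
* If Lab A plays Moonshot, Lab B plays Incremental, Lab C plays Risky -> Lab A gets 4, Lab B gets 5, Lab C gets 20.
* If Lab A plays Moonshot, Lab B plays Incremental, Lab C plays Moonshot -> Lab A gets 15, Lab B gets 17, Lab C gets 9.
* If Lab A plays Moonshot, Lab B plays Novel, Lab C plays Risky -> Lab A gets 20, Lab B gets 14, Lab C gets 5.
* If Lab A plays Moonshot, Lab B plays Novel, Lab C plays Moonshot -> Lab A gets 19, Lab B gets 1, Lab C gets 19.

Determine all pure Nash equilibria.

(Risky, Incremental, Risky)

(Novel, Incremental, Risky): Lab A can switch to Risky (15 → 18). Not NE.
(Novel, Incremental, Moonshot): Lab A can switch to Risky (12 → 14). Not NE.
(Novel, Novel, Risky): Lab A can switch to Risky (3 → 18). Not NE.
(Novel, Novel, Moonshot): Lab A can switch to Risky (11 → 12). Not NE.
(Risky, Incremental, Risky): Lab A gets 18, best alternative 15; Lab B gets 13, best alternative 12; Lab C gets 18, best alternative 11. No profitable deviation — NE.
(Risky, Incremental, Moonshot): Lab A can switch to Moonshot (14 → 15). Not NE.
(Risky, Novel, Risky): Lab A can switch to Moonshot (18 → 20). Not NE.
(Risky, Novel, Moonshot): Lab A can switch to Moonshot (12 → 19). Not NE.
(Moonshot, Incremental, Risky): Lab A can switch to Novel (4 → 15). Not NE.
(Moonshot, Incremental, Moonshot): Lab C can switch to Risky (9 → 20). Not NE.
(Moonshot, Novel, Risky): Lab C can switch to Moonshot (5 → 19). Not NE.
(The remaining 1 profile has a profitable deviation by the same check.)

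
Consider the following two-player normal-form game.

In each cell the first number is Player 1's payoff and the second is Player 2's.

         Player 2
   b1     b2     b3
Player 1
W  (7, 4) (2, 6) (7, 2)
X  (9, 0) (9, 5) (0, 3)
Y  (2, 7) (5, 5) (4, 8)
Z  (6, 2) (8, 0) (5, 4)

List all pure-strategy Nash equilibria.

The unique pure-strategy Nash equilibrium is (X, b2).

(W, b1): Player 1 can switch to X (7 → 9). Not NE.
(W, b2): Player 1 can switch to X (2 → 9). Not NE.
(W, b3): Player 2 can switch to b1 (2 → 4). Not NE.
(X, b1): Player 2 can switch to b2 (0 → 5). Not NE.
(X, b2): Player 1 gets 9, best alternative 8; Player 2 gets 5, best alternative 3. No profitable deviation — NE.
(X, b3): Player 1 can switch to W (0 → 7). Not NE.
(Y, b1): Player 1 can switch to W (2 → 7). Not NE.
(Y, b2): Player 1 can switch to X (5 → 9). Not NE.
(Y, b3): Player 1 can switch to W (4 → 7). Not NE.
(The remaining 3 profiles each have a profitable deviation by the same check.)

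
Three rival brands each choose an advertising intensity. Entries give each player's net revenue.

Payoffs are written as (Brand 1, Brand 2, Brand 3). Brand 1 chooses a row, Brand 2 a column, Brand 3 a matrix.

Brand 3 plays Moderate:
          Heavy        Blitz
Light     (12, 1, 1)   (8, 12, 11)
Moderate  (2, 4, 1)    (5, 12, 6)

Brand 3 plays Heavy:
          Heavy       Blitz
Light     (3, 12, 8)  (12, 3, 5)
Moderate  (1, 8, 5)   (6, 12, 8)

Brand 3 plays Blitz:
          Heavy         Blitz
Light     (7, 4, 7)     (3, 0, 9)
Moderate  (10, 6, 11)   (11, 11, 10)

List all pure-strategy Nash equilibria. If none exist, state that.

(Light, Heavy, Moderate): Brand 2 can switch to Blitz (1 → 12). Not NE.
(Light, Heavy, Heavy): Brand 1 gets 3, best alternative 1; Brand 2 gets 12, best alternative 3; Brand 3 gets 8, best alternative 7. No profitable deviation — NE.
(Light, Heavy, Blitz): Brand 1 can switch to Moderate (7 → 10). Not NE.
(Light, Blitz, Moderate): Brand 1 gets 8, best alternative 5; Brand 2 gets 12, best alternative 1; Brand 3 gets 11, best alternative 9. No profitable deviation — NE.
(Light, Blitz, Heavy): Brand 2 can switch to Heavy (3 → 12). Not NE.
(Light, Blitz, Blitz): Brand 1 can switch to Moderate (3 → 11). Not NE.
(Moderate, Heavy, Moderate): Brand 1 can switch to Light (2 → 12). Not NE.
(Moderate, Heavy, Heavy): Brand 1 can switch to Light (1 → 3). Not NE.
(Moderate, Heavy, Blitz): Brand 2 can switch to Blitz (6 → 11). Not NE.
(Moderate, Blitz, Moderate): Brand 1 can switch to Light (5 → 8). Not NE.
(Moderate, Blitz, Blitz): Brand 1 gets 11, best alternative 3; Brand 2 gets 11, best alternative 6; Brand 3 gets 10, best alternative 8. No profitable deviation — NE.
(The remaining 1 profile has a profitable deviation by the same check.)

The pure Nash equilibria are (Light, Heavy, Heavy); (Light, Blitz, Moderate); (Moderate, Blitz, Blitz).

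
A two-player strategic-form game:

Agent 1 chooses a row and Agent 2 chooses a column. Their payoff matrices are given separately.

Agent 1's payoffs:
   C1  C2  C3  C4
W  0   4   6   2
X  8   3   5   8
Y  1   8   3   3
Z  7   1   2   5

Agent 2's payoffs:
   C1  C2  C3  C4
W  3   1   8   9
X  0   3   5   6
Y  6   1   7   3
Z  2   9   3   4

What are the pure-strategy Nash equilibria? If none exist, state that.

Agent 1 against C1: payoffs 0, 8, 1, 7 → best response X.
Agent 1 against C2: payoffs 4, 3, 8, 1 → best response Y.
Agent 1 against C3: payoffs 6, 5, 3, 2 → best response W.
Agent 1 against C4: payoffs 2, 8, 3, 5 → best response X.
Agent 2 against W: payoffs 3, 1, 8, 9 → best response C4.
Agent 2 against X: payoffs 0, 3, 5, 6 → best response C4.
Agent 2 against Y: payoffs 6, 1, 7, 3 → best response C3.
Agent 2 against Z: payoffs 2, 9, 3, 4 → best response C2.
Mutual best responses: (X, C4).

The unique pure-strategy Nash equilibrium is (X, C4).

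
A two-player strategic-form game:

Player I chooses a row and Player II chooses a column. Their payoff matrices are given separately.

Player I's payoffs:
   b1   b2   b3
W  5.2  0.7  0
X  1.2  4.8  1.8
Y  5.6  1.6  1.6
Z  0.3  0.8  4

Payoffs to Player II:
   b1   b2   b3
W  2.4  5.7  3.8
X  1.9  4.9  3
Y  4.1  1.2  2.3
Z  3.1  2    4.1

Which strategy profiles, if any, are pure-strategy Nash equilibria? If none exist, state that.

Player I against b1: payoffs 5.2, 1.2, 5.6, 0.3 → best response Y.
Player I against b2: payoffs 0.7, 4.8, 1.6, 0.8 → best response X.
Player I against b3: payoffs 0, 1.8, 1.6, 4 → best response Z.
Player II against W: payoffs 2.4, 5.7, 3.8 → best response b2.
Player II against X: payoffs 1.9, 4.9, 3 → best response b2.
Player II against Y: payoffs 4.1, 1.2, 2.3 → best response b1.
Player II against Z: payoffs 3.1, 2, 4.1 → best response b3.
Mutual best responses: (X, b2); (Y, b1); (Z, b3).

(X, b2) and (Y, b1) and (Z, b3)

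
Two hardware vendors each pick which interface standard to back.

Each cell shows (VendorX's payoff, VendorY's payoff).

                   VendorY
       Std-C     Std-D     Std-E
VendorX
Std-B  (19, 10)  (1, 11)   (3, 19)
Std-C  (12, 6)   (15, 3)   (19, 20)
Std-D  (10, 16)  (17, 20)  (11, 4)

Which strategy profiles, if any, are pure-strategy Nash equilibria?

Pure-strategy Nash equilibria: (Std-C, Std-E) and (Std-D, Std-D)

VendorX against Std-C: payoffs 19, 12, 10 → best response Std-B.
VendorX against Std-D: payoffs 1, 15, 17 → best response Std-D.
VendorX against Std-E: payoffs 3, 19, 11 → best response Std-C.
VendorY against Std-B: payoffs 10, 11, 19 → best response Std-E.
VendorY against Std-C: payoffs 6, 3, 20 → best response Std-E.
VendorY against Std-D: payoffs 16, 20, 4 → best response Std-D.
Mutual best responses: (Std-C, Std-E); (Std-D, Std-D).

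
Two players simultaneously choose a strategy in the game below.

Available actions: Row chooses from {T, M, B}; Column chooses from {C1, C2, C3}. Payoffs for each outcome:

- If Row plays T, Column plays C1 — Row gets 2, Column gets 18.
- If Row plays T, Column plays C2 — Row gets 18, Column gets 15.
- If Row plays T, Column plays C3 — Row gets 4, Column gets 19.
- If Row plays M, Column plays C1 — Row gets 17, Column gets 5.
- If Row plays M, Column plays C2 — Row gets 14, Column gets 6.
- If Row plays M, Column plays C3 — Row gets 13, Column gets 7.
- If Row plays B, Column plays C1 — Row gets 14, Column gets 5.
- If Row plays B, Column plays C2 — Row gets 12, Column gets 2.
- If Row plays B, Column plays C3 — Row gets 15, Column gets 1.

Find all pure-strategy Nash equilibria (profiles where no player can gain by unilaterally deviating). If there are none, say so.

There is no pure-strategy Nash equilibrium.

For each player, find the best response to each opponent profile; mutual best responses are the pure NE.
Row against C1: payoffs 2, 17, 14 → best response M.
Row against C2: payoffs 18, 14, 12 → best response T.
Row against C3: payoffs 4, 13, 15 → best response B.
Column against T: payoffs 18, 15, 19 → best response C3.
Column against M: payoffs 5, 6, 7 → best response C3.
Column against B: payoffs 5, 2, 1 → best response C1.
No profile is a mutual best response for all players.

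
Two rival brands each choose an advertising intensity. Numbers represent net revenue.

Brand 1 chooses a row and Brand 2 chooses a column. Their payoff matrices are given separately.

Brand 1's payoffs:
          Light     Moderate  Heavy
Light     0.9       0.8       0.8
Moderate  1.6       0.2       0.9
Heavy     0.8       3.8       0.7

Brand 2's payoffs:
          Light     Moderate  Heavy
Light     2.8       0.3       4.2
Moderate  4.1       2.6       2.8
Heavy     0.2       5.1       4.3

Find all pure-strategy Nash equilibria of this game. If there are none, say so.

The pure Nash equilibria are (Moderate, Light) and (Heavy, Moderate).

Brand 1 against Light: payoffs 0.9, 1.6, 0.8 → best response Moderate.
Brand 1 against Moderate: payoffs 0.8, 0.2, 3.8 → best response Heavy.
Brand 1 against Heavy: payoffs 0.8, 0.9, 0.7 → best response Moderate.
Brand 2 against Light: payoffs 2.8, 0.3, 4.2 → best response Heavy.
Brand 2 against Moderate: payoffs 4.1, 2.6, 2.8 → best response Light.
Brand 2 against Heavy: payoffs 0.2, 5.1, 4.3 → best response Moderate.
Mutual best responses: (Moderate, Light); (Heavy, Moderate).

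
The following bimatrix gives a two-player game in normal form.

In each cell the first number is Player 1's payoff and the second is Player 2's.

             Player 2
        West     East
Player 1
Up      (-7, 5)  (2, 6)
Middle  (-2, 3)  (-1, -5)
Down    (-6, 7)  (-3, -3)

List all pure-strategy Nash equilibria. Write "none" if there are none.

For each player, find the best response to each opponent profile; mutual best responses are the pure NE.
Player 1 against West: payoffs -7, -2, -6 → best response Middle.
Player 1 against East: payoffs 2, -1, -3 → best response Up.
Player 2 against Up: payoffs 5, 6 → best response East.
Player 2 against Middle: payoffs 3, -5 → best response West.
Player 2 against Down: payoffs 7, -3 → best response West.
Mutual best responses: (Up, East); (Middle, West).

Pure-strategy Nash equilibria: (Up, East); (Middle, West)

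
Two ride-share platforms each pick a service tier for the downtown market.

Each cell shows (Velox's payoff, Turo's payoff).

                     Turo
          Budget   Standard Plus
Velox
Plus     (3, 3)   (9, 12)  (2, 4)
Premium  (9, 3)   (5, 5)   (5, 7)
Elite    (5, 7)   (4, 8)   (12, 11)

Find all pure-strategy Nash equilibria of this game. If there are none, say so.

(Plus, Standard); (Elite, Plus)

Mark each player's best response to every combination of opponents' strategies; a profile where every player is best-responding is a pure Nash equilibrium.
Velox against Budget: payoffs 3, 9, 5 → best response Premium.
Velox against Standard: payoffs 9, 5, 4 → best response Plus.
Velox against Plus: payoffs 2, 5, 12 → best response Elite.
Turo against Plus: payoffs 3, 12, 4 → best response Standard.
Turo against Premium: payoffs 3, 5, 7 → best response Plus.
Turo against Elite: payoffs 7, 8, 11 → best response Plus.
Mutual best responses: (Plus, Standard); (Elite, Plus).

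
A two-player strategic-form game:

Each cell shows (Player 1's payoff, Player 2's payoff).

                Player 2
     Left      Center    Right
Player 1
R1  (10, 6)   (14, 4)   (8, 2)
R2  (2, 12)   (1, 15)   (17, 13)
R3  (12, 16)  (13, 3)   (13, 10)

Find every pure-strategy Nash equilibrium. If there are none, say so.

(R3, Left)

Player 1 against Left: payoffs 10, 2, 12 → best response R3.
Player 1 against Center: payoffs 14, 1, 13 → best response R1.
Player 1 against Right: payoffs 8, 17, 13 → best response R2.
Player 2 against R1: payoffs 6, 4, 2 → best response Left.
Player 2 against R2: payoffs 12, 15, 13 → best response Center.
Player 2 against R3: payoffs 16, 3, 10 → best response Left.
Mutual best responses: (R3, Left).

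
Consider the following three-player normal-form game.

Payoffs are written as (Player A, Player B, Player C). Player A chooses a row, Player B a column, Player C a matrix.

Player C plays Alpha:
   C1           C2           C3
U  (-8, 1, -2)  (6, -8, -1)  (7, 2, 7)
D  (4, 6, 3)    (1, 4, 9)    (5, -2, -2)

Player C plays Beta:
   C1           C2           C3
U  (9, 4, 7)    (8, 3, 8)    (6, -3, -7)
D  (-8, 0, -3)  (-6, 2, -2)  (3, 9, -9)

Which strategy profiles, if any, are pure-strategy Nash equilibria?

(U, C1, Beta), (U, C3, Alpha), (D, C1, Alpha)

(U, C1, Alpha): Player A can switch to D (-8 → 4). Not NE.
(U, C1, Beta): Player A gets 9, best alternative -8; Player B gets 4, best alternative 3; Player C gets 7, best alternative -2. No profitable deviation — NE.
(U, C2, Alpha): Player B can switch to C1 (-8 → 1). Not NE.
(U, C2, Beta): Player B can switch to C1 (3 → 4). Not NE.
(U, C3, Alpha): Player A gets 7, best alternative 5; Player B gets 2, best alternative 1; Player C gets 7, best alternative -7. No profitable deviation — NE.
(U, C3, Beta): Player B can switch to C1 (-3 → 4). Not NE.
(D, C1, Alpha): Player A gets 4, best alternative -8; Player B gets 6, best alternative 4; Player C gets 3, best alternative -3. No profitable deviation — NE.
(D, C1, Beta): Player A can switch to U (-8 → 9). Not NE.
(D, C2, Alpha): Player A can switch to U (1 → 6). Not NE.
(D, C2, Beta): Player A can switch to U (-6 → 8). Not NE.
(D, C3, Alpha): Player A can switch to U (5 → 7). Not NE.
(D, C3, Beta): Player A can switch to U (3 → 6). Not NE.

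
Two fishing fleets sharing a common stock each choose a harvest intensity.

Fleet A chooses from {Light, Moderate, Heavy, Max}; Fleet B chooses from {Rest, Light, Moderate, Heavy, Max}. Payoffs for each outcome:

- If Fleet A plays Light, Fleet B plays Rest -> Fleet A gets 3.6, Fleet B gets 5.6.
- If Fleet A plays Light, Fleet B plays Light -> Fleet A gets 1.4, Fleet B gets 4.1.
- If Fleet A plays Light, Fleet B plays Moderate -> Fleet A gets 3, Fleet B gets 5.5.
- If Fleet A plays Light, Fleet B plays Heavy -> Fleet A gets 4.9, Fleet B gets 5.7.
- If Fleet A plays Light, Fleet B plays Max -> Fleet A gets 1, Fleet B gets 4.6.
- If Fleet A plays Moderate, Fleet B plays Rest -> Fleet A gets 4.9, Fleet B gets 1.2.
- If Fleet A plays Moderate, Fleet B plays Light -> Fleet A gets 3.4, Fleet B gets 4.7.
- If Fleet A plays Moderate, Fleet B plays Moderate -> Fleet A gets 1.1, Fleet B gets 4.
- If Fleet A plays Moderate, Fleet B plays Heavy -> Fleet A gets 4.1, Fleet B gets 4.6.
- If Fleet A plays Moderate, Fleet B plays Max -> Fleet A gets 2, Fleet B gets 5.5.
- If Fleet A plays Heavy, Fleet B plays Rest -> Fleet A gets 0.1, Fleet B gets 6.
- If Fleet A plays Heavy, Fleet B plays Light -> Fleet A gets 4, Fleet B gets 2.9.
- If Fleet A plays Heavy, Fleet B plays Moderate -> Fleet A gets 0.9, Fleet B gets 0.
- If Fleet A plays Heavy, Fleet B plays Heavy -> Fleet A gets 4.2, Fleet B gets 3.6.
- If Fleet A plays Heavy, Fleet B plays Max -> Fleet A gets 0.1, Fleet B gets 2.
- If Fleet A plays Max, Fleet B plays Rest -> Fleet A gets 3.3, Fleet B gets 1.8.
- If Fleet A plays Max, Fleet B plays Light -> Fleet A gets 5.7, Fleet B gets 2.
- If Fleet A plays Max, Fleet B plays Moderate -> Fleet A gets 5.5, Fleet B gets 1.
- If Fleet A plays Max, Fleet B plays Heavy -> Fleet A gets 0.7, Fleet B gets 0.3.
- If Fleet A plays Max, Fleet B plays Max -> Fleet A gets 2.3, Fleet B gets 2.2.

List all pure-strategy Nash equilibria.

Mark each player's best response to every combination of opponents' strategies; a profile where every player is best-responding is a pure Nash equilibrium.
Fleet A against Rest: payoffs 3.6, 4.9, 0.1, 3.3 → best response Moderate.
Fleet A against Light: payoffs 1.4, 3.4, 4, 5.7 → best response Max.
Fleet A against Moderate: payoffs 3, 1.1, 0.9, 5.5 → best response Max.
Fleet A against Heavy: payoffs 4.9, 4.1, 4.2, 0.7 → best response Light.
Fleet A against Max: payoffs 1, 2, 0.1, 2.3 → best response Max.
Fleet B against Light: payoffs 5.6, 4.1, 5.5, 5.7, 4.6 → best response Heavy.
Fleet B against Moderate: payoffs 1.2, 4.7, 4, 4.6, 5.5 → best response Max.
Fleet B against Heavy: payoffs 6, 2.9, 0, 3.6, 2 → best response Rest.
Fleet B against Max: payoffs 1.8, 2, 1, 0.3, 2.2 → best response Max.
Mutual best responses: (Light, Heavy); (Max, Max).

Pure-strategy Nash equilibria: (Light, Heavy), (Max, Max)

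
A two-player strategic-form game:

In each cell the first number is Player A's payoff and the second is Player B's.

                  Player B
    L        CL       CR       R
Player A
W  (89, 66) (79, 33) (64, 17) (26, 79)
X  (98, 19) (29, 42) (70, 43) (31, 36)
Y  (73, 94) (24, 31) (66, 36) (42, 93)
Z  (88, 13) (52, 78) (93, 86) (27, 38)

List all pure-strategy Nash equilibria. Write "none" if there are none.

(Z, CR)

Player A against L: payoffs 89, 98, 73, 88 → best response X.
Player A against CL: payoffs 79, 29, 24, 52 → best response W.
Player A against CR: payoffs 64, 70, 66, 93 → best response Z.
Player A against R: payoffs 26, 31, 42, 27 → best response Y.
Player B against W: payoffs 66, 33, 17, 79 → best response R.
Player B against X: payoffs 19, 42, 43, 36 → best response CR.
Player B against Y: payoffs 94, 31, 36, 93 → best response L.
Player B against Z: payoffs 13, 78, 86, 38 → best response CR.
Mutual best responses: (Z, CR).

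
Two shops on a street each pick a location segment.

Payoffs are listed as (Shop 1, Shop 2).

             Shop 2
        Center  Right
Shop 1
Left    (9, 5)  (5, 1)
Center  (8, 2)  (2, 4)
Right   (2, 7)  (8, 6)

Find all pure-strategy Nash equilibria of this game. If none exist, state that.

Pure NE: (Left, Center)

(Left, Center): Shop 1 gets 9, best alternative 8; Shop 2 gets 5, best alternative 1. No profitable deviation — NE.
(Left, Right): Shop 1 can switch to Right (5 → 8). Not NE.
(Center, Center): Shop 1 can switch to Left (8 → 9). Not NE.
(Center, Right): Shop 1 can switch to Left (2 → 5). Not NE.
(Right, Center): Shop 1 can switch to Left (2 → 9). Not NE.
(Right, Right): Shop 2 can switch to Center (6 → 7). Not NE.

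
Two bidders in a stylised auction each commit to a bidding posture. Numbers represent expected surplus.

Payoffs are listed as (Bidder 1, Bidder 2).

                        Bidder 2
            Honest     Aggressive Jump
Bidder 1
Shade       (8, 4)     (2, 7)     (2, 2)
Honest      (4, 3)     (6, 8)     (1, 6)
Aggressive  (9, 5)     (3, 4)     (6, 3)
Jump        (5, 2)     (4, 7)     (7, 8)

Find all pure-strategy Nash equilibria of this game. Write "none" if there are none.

Bidder 1 against Honest: payoffs 8, 4, 9, 5 → best response Aggressive.
Bidder 1 against Aggressive: payoffs 2, 6, 3, 4 → best response Honest.
Bidder 1 against Jump: payoffs 2, 1, 6, 7 → best response Jump.
Bidder 2 against Shade: payoffs 4, 7, 2 → best response Aggressive.
Bidder 2 against Honest: payoffs 3, 8, 6 → best response Aggressive.
Bidder 2 against Aggressive: payoffs 5, 4, 3 → best response Honest.
Bidder 2 against Jump: payoffs 2, 7, 8 → best response Jump.
Mutual best responses: (Honest, Aggressive); (Aggressive, Honest); (Jump, Jump).

Pure-strategy Nash equilibria: (Honest, Aggressive) and (Aggressive, Honest) and (Jump, Jump)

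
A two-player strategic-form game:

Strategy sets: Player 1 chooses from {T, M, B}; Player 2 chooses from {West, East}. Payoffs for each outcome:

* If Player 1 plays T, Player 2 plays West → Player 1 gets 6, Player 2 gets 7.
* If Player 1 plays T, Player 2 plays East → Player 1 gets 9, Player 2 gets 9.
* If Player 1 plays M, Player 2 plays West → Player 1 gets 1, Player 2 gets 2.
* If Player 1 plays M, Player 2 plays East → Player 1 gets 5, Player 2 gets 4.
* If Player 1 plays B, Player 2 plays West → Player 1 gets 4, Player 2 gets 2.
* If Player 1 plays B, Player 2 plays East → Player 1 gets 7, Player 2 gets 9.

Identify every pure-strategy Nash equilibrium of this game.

Player 1 against West: payoffs 6, 1, 4 → best response T.
Player 1 against East: payoffs 9, 5, 7 → best response T.
Player 2 against T: payoffs 7, 9 → best response East.
Player 2 against M: payoffs 2, 4 → best response East.
Player 2 against B: payoffs 2, 9 → best response East.
Mutual best responses: (T, East).

The unique pure-strategy Nash equilibrium is (T, East).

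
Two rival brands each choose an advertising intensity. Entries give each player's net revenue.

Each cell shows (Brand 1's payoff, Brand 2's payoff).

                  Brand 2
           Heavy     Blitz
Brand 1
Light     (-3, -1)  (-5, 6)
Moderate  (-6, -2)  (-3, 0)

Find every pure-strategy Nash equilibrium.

(Moderate, Blitz)

Brand 1 against Heavy: payoffs -3, -6 → best response Light.
Brand 1 against Blitz: payoffs -5, -3 → best response Moderate.
Brand 2 against Light: payoffs -1, 6 → best response Blitz.
Brand 2 against Moderate: payoffs -2, 0 → best response Blitz.
Mutual best responses: (Moderate, Blitz).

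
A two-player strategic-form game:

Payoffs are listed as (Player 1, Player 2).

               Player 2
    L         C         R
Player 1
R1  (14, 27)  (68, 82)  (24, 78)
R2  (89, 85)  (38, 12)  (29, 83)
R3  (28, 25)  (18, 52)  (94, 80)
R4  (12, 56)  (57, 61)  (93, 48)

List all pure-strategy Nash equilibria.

The pure Nash equilibria are (R1, C) and (R2, L) and (R3, R).

(R1, L): Player 1 can switch to R2 (14 → 89). Not NE.
(R1, C): Player 1 gets 68, best alternative 57; Player 2 gets 82, best alternative 78. No profitable deviation — NE.
(R1, R): Player 1 can switch to R2 (24 → 29). Not NE.
(R2, L): Player 1 gets 89, best alternative 28; Player 2 gets 85, best alternative 83. No profitable deviation — NE.
(R2, C): Player 1 can switch to R1 (38 → 68). Not NE.
(R2, R): Player 1 can switch to R3 (29 → 94). Not NE.
(R3, L): Player 1 can switch to R2 (28 → 89). Not NE.
(R3, C): Player 1 can switch to R1 (18 → 68). Not NE.
(R3, R): Player 1 gets 94, best alternative 93; Player 2 gets 80, best alternative 52. No profitable deviation — NE.
(R4, L): Player 1 can switch to R1 (12 → 14). Not NE.
(R4, C): Player 1 can switch to R1 (57 → 68). Not NE.
(The remaining 1 profile has a profitable deviation by the same check.)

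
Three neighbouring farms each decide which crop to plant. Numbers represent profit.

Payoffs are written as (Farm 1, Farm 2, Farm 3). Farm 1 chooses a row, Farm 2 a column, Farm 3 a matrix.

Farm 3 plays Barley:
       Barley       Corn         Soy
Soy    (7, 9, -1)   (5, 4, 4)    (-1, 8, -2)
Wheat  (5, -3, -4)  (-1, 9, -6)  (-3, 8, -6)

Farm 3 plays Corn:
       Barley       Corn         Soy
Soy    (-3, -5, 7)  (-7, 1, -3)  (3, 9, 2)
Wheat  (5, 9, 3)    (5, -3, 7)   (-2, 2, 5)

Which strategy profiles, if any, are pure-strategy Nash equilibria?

Farm 1 against (Barley, Barley): payoffs 7, 5 → best response Soy.
Farm 1 against (Barley, Corn): payoffs -3, 5 → best response Wheat.
Farm 1 against (Corn, Barley): payoffs 5, -1 → best response Soy.
Farm 1 against (Corn, Corn): payoffs -7, 5 → best response Wheat.
Farm 1 against (Soy, Barley): payoffs -1, -3 → best response Soy.
Farm 1 against (Soy, Corn): payoffs 3, -2 → best response Soy.
Farm 2 against (Soy, Barley): payoffs 9, 4, 8 → best response Barley.
Farm 2 against (Soy, Corn): payoffs -5, 1, 9 → best response Soy.
Farm 2 against (Wheat, Barley): payoffs -3, 9, 8 → best response Corn.
Farm 2 against (Wheat, Corn): payoffs 9, -3, 2 → best response Barley.
Farm 3 against (Soy, Barley): payoffs -1, 7 → best response Corn.
Farm 3 against (Soy, Corn): payoffs 4, -3 → best response Barley.
Farm 3 against (Soy, Soy): payoffs -2, 2 → best response Corn.
Farm 3 against (Wheat, Barley): payoffs -4, 3 → best response Corn.
Farm 3 against (Wheat, Corn): payoffs -6, 7 → best response Corn.
Farm 3 against (Wheat, Soy): payoffs -6, 5 → best response Corn.
Mutual best responses: (Soy, Soy, Corn); (Wheat, Barley, Corn).

The pure Nash equilibria are (Soy, Soy, Corn); (Wheat, Barley, Corn).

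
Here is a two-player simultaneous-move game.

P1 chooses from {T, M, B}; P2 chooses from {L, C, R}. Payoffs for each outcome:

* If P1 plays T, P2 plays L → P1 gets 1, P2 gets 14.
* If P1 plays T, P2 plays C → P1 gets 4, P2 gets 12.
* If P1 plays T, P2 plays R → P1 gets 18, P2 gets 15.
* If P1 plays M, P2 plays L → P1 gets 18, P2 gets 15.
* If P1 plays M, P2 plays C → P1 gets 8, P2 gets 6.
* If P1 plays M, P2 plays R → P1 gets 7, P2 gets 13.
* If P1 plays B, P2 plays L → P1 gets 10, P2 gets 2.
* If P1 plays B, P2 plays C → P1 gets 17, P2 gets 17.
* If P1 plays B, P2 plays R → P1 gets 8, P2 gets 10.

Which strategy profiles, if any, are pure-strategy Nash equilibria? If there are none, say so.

The pure Nash equilibria are (T, R); (M, L); (B, C).

Mark each player's best response to every combination of opponents' strategies; a profile where every player is best-responding is a pure Nash equilibrium.
P1 against L: payoffs 1, 18, 10 → best response M.
P1 against C: payoffs 4, 8, 17 → best response B.
P1 against R: payoffs 18, 7, 8 → best response T.
P2 against T: payoffs 14, 12, 15 → best response R.
P2 against M: payoffs 15, 6, 13 → best response L.
P2 against B: payoffs 2, 17, 10 → best response C.
Mutual best responses: (T, R); (M, L); (B, C).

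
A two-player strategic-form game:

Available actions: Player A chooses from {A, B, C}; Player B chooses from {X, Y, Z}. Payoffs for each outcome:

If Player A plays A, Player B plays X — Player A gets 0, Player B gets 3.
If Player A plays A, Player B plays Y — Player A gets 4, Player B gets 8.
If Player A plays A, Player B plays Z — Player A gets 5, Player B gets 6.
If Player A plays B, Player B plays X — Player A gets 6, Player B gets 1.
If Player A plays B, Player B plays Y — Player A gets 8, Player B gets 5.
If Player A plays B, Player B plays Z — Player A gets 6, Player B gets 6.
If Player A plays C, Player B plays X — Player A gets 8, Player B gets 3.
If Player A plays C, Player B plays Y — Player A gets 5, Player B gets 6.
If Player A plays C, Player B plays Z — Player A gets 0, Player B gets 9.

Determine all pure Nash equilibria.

For each strategy profile, look for a profitable unilateral deviation.
(A, X): Player A can switch to B (0 → 6). Not NE.
(A, Y): Player A can switch to B (4 → 8). Not NE.
(A, Z): Player A can switch to B (5 → 6). Not NE.
(B, X): Player A can switch to C (6 → 8). Not NE.
(B, Y): Player B can switch to Z (5 → 6). Not NE.
(B, Z): Player A gets 6, best alternative 5; Player B gets 6, best alternative 5. No profitable deviation — NE.
(C, X): Player B can switch to Y (3 → 6). Not NE.
(C, Y): Player A can switch to B (5 → 8). Not NE.
(C, Z): Player A can switch to A (0 → 5). Not NE.

The unique pure-strategy Nash equilibrium is (B, Z).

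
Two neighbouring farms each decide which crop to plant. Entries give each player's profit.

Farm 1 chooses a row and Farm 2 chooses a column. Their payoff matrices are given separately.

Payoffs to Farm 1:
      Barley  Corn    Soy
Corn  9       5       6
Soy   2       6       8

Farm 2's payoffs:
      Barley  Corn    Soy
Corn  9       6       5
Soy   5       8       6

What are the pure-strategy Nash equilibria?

Farm 1 against Barley: payoffs 9, 2 → best response Corn.
Farm 1 against Corn: payoffs 5, 6 → best response Soy.
Farm 1 against Soy: payoffs 6, 8 → best response Soy.
Farm 2 against Corn: payoffs 9, 6, 5 → best response Barley.
Farm 2 against Soy: payoffs 5, 8, 6 → best response Corn.
Mutual best responses: (Corn, Barley); (Soy, Corn).

(Corn, Barley); (Soy, Corn)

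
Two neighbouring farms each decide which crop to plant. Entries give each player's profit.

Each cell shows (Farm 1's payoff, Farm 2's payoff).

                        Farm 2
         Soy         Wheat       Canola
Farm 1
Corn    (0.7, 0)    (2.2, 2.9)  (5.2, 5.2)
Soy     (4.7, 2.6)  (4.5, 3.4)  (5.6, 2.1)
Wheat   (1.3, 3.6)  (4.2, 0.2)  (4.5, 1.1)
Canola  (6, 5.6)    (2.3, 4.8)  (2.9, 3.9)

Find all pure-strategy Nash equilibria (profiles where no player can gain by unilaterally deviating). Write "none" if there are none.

Check each profile: it is a Nash equilibrium iff no player can strictly gain by switching unilaterally.
(Corn, Soy): Farm 1 can switch to Soy (0.7 → 4.7). Not NE.
(Corn, Wheat): Farm 1 can switch to Soy (2.2 → 4.5). Not NE.
(Corn, Canola): Farm 1 can switch to Soy (5.2 → 5.6). Not NE.
(Soy, Soy): Farm 1 can switch to Canola (4.7 → 6). Not NE.
(Soy, Wheat): Farm 1 gets 4.5, best alternative 4.2; Farm 2 gets 3.4, best alternative 2.6. No profitable deviation — NE.
(Soy, Canola): Farm 2 can switch to Soy (2.1 → 2.6). Not NE.
(Wheat, Soy): Farm 1 can switch to Soy (1.3 → 4.7). Not NE.
(Wheat, Wheat): Farm 1 can switch to Soy (4.2 → 4.5). Not NE.
(Wheat, Canola): Farm 1 can switch to Corn (4.5 → 5.2). Not NE.
(Canola, Soy): Farm 1 gets 6, best alternative 4.7; Farm 2 gets 5.6, best alternative 4.8. No profitable deviation — NE.
(Canola, Wheat): Farm 1 can switch to Soy (2.3 → 4.5). Not NE.
(Canola, Canola): Farm 1 can switch to Corn (2.9 → 5.2). Not NE.

(Soy, Wheat) and (Canola, Soy)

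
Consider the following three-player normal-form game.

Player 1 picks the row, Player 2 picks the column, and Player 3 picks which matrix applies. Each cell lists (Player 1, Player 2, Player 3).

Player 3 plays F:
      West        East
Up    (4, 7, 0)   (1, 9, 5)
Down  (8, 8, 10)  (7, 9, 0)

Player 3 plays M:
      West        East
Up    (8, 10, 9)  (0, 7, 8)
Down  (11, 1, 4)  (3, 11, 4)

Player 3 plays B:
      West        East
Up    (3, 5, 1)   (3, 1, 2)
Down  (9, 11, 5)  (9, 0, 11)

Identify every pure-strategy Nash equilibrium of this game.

No pure-strategy Nash equilibrium.

For each player, find the best response to each opponent profile; mutual best responses are the pure NE.
Player 1 against (West, F): payoffs 4, 8 → best response Down.
Player 1 against (West, M): payoffs 8, 11 → best response Down.
Player 1 against (West, B): payoffs 3, 9 → best response Down.
Player 1 against (East, F): payoffs 1, 7 → best response Down.
Player 1 against (East, M): payoffs 0, 3 → best response Down.
Player 1 against (East, B): payoffs 3, 9 → best response Down.
Player 2 against (Up, F): payoffs 7, 9 → best response East.
Player 2 against (Up, M): payoffs 10, 7 → best response West.
Player 2 against (Up, B): payoffs 5, 1 → best response West.
Player 2 against (Down, F): payoffs 8, 9 → best response East.
Player 2 against (Down, M): payoffs 1, 11 → best response East.
Player 2 against (Down, B): payoffs 11, 0 → best response West.
Player 3 against (Up, West): payoffs 0, 9, 1 → best response M.
Player 3 against (Up, East): payoffs 5, 8, 2 → best response M.
Player 3 against (Down, West): payoffs 10, 4, 5 → best response F.
Player 3 against (Down, East): payoffs 0, 4, 11 → best response B.
No profile is a mutual best response for all players.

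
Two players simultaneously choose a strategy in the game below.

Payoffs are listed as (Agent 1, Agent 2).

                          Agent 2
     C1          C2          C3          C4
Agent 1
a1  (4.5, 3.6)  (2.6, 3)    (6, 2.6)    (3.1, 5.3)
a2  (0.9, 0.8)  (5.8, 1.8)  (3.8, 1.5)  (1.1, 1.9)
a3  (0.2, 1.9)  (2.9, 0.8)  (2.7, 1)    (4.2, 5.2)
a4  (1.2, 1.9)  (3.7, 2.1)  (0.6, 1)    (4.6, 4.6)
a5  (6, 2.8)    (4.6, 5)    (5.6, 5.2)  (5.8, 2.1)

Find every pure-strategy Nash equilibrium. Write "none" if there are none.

This game has no pure Nash equilibrium.

Agent 1 against C1: payoffs 4.5, 0.9, 0.2, 1.2, 6 → best response a5.
Agent 1 against C2: payoffs 2.6, 5.8, 2.9, 3.7, 4.6 → best response a2.
Agent 1 against C3: payoffs 6, 3.8, 2.7, 0.6, 5.6 → best response a1.
Agent 1 against C4: payoffs 3.1, 1.1, 4.2, 4.6, 5.8 → best response a5.
Agent 2 against a1: payoffs 3.6, 3, 2.6, 5.3 → best response C4.
Agent 2 against a2: payoffs 0.8, 1.8, 1.5, 1.9 → best response C4.
Agent 2 against a3: payoffs 1.9, 0.8, 1, 5.2 → best response C4.
Agent 2 against a4: payoffs 1.9, 2.1, 1, 4.6 → best response C4.
Agent 2 against a5: payoffs 2.8, 5, 5.2, 2.1 → best response C3.
No profile is a mutual best response for all players.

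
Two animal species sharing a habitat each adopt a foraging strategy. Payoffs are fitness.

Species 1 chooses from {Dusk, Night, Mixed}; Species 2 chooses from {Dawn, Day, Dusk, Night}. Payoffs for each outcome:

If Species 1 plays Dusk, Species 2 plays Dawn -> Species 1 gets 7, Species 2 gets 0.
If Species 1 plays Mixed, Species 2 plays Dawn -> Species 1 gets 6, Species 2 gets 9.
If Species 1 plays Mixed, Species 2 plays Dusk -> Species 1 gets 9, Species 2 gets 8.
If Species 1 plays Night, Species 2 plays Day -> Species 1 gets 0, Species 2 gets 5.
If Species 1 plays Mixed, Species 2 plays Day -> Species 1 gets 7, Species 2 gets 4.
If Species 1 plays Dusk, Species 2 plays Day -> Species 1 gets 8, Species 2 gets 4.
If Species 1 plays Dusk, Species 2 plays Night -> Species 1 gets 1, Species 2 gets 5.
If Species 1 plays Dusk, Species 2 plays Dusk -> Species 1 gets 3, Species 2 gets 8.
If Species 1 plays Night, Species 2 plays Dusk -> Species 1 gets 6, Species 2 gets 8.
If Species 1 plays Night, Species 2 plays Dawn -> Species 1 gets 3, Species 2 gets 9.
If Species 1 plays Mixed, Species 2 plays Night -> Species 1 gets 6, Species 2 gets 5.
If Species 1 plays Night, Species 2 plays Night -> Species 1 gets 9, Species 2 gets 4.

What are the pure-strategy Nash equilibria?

This game has no pure Nash equilibrium.

(Dusk, Dawn): Species 2 can switch to Day (0 → 4). Not NE.
(Dusk, Day): Species 2 can switch to Dusk (4 → 8). Not NE.
(Dusk, Dusk): Species 1 can switch to Night (3 → 6). Not NE.
(Dusk, Night): Species 1 can switch to Night (1 → 9). Not NE.
(Night, Dawn): Species 1 can switch to Dusk (3 → 7). Not NE.
(Night, Day): Species 1 can switch to Dusk (0 → 8). Not NE.
(Night, Dusk): Species 1 can switch to Mixed (6 → 9). Not NE.
(Night, Night): Species 2 can switch to Dawn (4 → 9). Not NE.
(The remaining 4 profiles each have a profitable deviation by the same check.)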